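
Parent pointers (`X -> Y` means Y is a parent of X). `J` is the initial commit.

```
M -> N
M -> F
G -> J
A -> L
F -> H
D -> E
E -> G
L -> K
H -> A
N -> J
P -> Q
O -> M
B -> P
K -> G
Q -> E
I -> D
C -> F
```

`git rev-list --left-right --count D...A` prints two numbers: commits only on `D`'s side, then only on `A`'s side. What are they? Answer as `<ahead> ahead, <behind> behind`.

2 ahead, 3 behind

Reachable from D: {D, E, G, J}.
Reachable from A: {A, G, J, K, L}.
Only in D's history (ahead): {D, E} — 2.
Only in A's history (behind): {A, K, L} — 3.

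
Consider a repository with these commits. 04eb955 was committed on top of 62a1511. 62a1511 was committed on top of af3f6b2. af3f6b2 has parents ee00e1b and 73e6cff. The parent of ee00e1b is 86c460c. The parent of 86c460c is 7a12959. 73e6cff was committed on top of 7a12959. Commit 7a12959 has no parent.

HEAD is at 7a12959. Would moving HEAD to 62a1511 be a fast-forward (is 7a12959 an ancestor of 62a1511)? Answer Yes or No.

Yes

A fast-forward from 7a12959 to 62a1511 is possible iff 7a12959 is an ancestor of 62a1511.
Ancestors of 62a1511: {62a1511, 73e6cff, 7a12959, 86c460c, af3f6b2, ee00e1b}.
7a12959 is among them, so fast-forward is possible.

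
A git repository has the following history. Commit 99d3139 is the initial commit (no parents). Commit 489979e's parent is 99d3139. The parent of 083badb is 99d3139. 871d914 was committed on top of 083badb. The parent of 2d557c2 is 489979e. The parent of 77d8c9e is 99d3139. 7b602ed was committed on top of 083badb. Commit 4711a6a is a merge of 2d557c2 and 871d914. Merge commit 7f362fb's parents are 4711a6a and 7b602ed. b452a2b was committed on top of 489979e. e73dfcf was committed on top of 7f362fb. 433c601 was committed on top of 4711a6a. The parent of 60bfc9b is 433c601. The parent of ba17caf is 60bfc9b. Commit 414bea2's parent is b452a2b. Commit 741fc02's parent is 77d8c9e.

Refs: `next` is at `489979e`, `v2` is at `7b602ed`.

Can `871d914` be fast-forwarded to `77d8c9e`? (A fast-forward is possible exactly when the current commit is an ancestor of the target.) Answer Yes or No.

A fast-forward from 871d914 to 77d8c9e is possible iff 871d914 is an ancestor of 77d8c9e.
Ancestors of 77d8c9e: {77d8c9e, 99d3139}.
871d914 is not among them, so fast-forward is not possible.

No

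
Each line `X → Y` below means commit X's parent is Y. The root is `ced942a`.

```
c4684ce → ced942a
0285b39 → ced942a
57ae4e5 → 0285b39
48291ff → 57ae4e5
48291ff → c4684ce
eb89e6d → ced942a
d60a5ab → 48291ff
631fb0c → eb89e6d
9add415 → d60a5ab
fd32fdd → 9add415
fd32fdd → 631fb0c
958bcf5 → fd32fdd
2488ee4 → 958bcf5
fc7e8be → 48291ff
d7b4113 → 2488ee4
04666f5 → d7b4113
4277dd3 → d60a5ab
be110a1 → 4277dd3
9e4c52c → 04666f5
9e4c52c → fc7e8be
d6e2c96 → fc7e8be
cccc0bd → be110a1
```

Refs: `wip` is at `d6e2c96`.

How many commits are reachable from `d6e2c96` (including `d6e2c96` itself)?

7

Walking parent pointers from d6e2c96: reachable set = {0285b39, 48291ff, 57ae4e5, c4684ce, ced942a, d6e2c96, fc7e8be}.
That is 7 commits.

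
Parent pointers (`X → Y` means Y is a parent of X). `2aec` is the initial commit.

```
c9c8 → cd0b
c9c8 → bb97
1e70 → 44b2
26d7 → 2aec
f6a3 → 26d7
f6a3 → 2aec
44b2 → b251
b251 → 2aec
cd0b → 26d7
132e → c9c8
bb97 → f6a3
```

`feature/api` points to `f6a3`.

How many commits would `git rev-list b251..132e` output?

6

Reachable from 132e: {132e, 26d7, 2aec, bb97, c9c8, cd0b, f6a3}.
Reachable from b251: {2aec, b251}.
In 132e's history but not b251's: {132e, 26d7, bb97, c9c8, cd0b, f6a3} — 6 commits.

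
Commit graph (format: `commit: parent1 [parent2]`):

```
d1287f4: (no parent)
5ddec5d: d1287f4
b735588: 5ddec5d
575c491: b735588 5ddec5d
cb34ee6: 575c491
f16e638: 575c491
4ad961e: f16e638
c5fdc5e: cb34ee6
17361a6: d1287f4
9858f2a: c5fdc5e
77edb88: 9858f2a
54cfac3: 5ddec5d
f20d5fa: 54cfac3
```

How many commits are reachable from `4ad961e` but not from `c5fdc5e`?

2

Reachable from 4ad961e: {4ad961e, 575c491, 5ddec5d, b735588, d1287f4, f16e638}.
Reachable from c5fdc5e: {575c491, 5ddec5d, b735588, c5fdc5e, cb34ee6, d1287f4}.
In 4ad961e's history but not c5fdc5e's: {4ad961e, f16e638} — 2 commits.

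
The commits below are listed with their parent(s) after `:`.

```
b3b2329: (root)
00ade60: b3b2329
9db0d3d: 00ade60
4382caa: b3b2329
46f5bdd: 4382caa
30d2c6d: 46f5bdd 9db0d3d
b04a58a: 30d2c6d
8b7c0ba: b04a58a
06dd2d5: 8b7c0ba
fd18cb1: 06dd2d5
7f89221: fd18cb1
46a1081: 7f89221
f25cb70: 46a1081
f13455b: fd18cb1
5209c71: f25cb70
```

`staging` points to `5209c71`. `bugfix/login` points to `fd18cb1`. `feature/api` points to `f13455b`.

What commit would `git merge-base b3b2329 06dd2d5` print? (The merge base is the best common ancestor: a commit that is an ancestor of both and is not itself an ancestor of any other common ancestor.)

b3b2329

Ancestors of b3b2329: {b3b2329}.
Ancestors of 06dd2d5: {00ade60, 06dd2d5, 30d2c6d, 4382caa, 46f5bdd, 8b7c0ba, 9db0d3d, b04a58a, b3b2329}.
Common ancestors: {b3b2329}.
The only common ancestor is b3b2329, so it is the merge base.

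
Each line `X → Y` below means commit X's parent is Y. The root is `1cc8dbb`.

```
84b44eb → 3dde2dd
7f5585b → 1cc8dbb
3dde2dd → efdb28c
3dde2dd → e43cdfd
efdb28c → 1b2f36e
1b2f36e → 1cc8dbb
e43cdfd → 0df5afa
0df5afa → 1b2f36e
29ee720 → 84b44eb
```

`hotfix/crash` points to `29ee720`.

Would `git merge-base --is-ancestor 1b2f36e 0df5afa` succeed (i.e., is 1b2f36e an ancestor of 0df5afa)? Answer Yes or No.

Ancestors of 0df5afa (commits reachable by following parents): {0df5afa, 1b2f36e, 1cc8dbb}.
1b2f36e is in that set, so it is an ancestor of 0df5afa.

Yes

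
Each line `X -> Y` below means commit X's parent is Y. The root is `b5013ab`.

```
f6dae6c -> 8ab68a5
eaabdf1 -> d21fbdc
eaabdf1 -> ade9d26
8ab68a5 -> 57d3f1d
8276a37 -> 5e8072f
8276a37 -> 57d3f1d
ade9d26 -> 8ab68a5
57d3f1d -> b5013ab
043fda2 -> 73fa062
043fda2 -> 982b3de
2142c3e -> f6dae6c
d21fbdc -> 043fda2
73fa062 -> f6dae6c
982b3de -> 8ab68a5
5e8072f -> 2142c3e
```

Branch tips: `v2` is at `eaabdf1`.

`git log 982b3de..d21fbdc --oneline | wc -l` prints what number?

4

Reachable from d21fbdc: {043fda2, 57d3f1d, 73fa062, 8ab68a5, 982b3de, b5013ab, d21fbdc, f6dae6c}.
Reachable from 982b3de: {57d3f1d, 8ab68a5, 982b3de, b5013ab}.
In d21fbdc's history but not 982b3de's: {043fda2, 73fa062, d21fbdc, f6dae6c} — 4 commits.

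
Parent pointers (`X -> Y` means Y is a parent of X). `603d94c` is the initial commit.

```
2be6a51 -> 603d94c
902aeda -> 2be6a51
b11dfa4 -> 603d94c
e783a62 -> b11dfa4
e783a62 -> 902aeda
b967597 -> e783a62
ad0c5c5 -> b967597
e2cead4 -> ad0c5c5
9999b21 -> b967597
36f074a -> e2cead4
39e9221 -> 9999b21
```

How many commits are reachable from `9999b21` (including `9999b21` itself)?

7

Walking parent pointers from 9999b21: reachable set = {2be6a51, 603d94c, 902aeda, 9999b21, b11dfa4, b967597, e783a62}.
That is 7 commits.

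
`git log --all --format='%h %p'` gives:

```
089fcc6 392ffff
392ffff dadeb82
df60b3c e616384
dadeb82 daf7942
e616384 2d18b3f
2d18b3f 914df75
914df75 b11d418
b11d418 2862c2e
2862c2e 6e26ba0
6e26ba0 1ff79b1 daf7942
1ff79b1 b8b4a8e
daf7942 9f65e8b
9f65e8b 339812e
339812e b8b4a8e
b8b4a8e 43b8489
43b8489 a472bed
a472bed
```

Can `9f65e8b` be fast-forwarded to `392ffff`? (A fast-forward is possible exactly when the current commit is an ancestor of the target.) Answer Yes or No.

A fast-forward from 9f65e8b to 392ffff is possible iff 9f65e8b is an ancestor of 392ffff.
Ancestors of 392ffff: {339812e, 392ffff, 43b8489, 9f65e8b, a472bed, b8b4a8e, dadeb82, daf7942}.
9f65e8b is among them, so fast-forward is possible.

Yes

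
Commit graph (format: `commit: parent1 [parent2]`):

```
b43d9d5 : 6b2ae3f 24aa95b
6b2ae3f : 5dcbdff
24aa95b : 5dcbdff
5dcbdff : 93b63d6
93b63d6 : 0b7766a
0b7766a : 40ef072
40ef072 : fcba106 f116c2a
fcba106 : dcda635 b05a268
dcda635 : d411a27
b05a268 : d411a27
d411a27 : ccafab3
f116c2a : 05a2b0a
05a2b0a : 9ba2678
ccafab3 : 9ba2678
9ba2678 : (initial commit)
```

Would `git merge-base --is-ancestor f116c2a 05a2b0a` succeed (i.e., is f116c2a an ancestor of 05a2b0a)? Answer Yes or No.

No

Ancestors of 05a2b0a: {05a2b0a, 9ba2678}.
f116c2a is not in that set, so it is not an ancestor of 05a2b0a.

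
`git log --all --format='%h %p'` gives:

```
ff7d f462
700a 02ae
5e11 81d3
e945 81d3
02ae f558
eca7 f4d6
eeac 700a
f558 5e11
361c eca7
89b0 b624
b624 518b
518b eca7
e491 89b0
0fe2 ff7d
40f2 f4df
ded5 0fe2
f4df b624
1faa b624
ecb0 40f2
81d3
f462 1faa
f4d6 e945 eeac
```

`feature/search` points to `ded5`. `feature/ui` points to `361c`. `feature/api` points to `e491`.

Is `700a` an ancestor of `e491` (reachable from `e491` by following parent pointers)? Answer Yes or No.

Ancestors of e491 (commits reachable by following parents): {02ae, 518b, 5e11, 700a, 81d3, 89b0, b624, e491, e945, eca7, eeac, f4d6, f558}.
700a is in that set, so it is an ancestor of e491.

Yes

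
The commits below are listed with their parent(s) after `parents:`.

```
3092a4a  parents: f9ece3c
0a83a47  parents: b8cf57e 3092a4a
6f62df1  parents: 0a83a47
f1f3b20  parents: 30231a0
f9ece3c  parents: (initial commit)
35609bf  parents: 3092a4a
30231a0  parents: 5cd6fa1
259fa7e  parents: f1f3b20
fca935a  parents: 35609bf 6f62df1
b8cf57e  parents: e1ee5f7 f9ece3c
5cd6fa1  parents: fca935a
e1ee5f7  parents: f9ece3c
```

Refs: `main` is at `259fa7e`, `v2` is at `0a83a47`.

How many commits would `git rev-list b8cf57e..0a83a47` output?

2

Reachable from 0a83a47: {0a83a47, 3092a4a, b8cf57e, e1ee5f7, f9ece3c}.
Reachable from b8cf57e: {b8cf57e, e1ee5f7, f9ece3c}.
In 0a83a47's history but not b8cf57e's: {0a83a47, 3092a4a} — 2 commits.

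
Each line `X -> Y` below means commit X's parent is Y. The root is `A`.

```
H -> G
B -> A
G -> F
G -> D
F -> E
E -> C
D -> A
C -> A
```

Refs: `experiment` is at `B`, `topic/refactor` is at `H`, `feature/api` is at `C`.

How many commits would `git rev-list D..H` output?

Reachable from H: {A, C, D, E, F, G, H}.
Reachable from D: {A, D}.
In H's history but not D's: {C, E, F, G, H} — 5 commits.

5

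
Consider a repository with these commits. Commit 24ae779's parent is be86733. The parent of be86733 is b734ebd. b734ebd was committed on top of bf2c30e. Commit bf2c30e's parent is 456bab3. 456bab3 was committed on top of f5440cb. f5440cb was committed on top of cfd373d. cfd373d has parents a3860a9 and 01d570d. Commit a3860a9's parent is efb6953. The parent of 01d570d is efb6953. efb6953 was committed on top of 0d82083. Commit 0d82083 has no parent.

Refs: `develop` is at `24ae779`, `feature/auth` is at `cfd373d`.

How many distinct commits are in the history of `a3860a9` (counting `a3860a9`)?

3

Walking parent pointers from a3860a9: reachable set = {0d82083, a3860a9, efb6953}.
That is 3 commits.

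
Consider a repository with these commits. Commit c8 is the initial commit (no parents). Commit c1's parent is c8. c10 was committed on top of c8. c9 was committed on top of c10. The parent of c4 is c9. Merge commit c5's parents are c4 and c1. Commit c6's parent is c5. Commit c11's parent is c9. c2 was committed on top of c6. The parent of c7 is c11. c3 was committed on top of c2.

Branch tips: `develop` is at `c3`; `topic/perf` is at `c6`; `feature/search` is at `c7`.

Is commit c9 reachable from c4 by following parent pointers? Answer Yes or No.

Yes

Ancestors of c4 (commits reachable by following parents): {c10, c4, c8, c9}.
c9 is in that set, so it is an ancestor of c4.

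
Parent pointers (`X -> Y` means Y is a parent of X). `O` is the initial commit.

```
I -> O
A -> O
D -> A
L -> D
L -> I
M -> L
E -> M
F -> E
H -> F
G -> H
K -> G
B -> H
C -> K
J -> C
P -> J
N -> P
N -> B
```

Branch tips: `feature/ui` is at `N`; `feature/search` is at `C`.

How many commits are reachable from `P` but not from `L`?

9

Reachable from P: {A, C, D, E, F, G, H, I, J, K, L, M, O, P}.
Reachable from L: {A, D, I, L, O}.
In P's history but not L's: {C, E, F, G, H, J, K, M, P} — 9 commits.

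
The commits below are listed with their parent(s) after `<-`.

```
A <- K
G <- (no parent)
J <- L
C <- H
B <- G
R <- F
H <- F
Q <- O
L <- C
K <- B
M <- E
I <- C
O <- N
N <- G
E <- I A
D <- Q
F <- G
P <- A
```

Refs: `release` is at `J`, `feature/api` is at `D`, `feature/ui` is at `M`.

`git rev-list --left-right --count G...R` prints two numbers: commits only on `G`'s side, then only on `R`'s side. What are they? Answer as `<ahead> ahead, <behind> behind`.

0 ahead, 2 behind

Reachable from G: {G}.
Reachable from R: {F, G, R}.
Only in G's history (ahead): {} — 0.
Only in R's history (behind): {F, R} — 2.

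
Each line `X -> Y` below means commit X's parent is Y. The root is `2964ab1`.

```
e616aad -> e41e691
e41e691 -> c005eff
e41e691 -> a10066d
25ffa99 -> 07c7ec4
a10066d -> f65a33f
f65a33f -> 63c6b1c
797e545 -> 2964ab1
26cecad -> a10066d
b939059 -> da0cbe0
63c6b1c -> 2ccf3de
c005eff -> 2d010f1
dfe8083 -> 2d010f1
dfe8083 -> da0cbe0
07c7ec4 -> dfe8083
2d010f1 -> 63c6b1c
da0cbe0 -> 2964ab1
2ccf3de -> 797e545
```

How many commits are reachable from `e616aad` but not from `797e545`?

Reachable from e616aad: {2964ab1, 2ccf3de, 2d010f1, 63c6b1c, 797e545, a10066d, c005eff, e41e691, e616aad, f65a33f}.
Reachable from 797e545: {2964ab1, 797e545}.
In e616aad's history but not 797e545's: {2ccf3de, 2d010f1, 63c6b1c, a10066d, c005eff, e41e691, e616aad, f65a33f} — 8 commits.

8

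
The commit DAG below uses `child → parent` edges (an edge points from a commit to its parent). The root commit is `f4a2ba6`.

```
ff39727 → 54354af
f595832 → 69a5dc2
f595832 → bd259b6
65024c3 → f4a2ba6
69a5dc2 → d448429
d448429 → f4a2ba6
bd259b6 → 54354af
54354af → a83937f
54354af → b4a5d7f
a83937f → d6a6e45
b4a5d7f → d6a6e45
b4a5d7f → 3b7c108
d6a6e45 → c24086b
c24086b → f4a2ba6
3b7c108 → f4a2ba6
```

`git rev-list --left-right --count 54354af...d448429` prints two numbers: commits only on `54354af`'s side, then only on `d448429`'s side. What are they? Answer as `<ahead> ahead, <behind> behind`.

Reachable from 54354af: {3b7c108, 54354af, a83937f, b4a5d7f, c24086b, d6a6e45, f4a2ba6}.
Reachable from d448429: {d448429, f4a2ba6}.
Only in 54354af's history (ahead): {3b7c108, 54354af, a83937f, b4a5d7f, c24086b, d6a6e45} — 6.
Only in d448429's history (behind): {d448429} — 1.

6 ahead, 1 behind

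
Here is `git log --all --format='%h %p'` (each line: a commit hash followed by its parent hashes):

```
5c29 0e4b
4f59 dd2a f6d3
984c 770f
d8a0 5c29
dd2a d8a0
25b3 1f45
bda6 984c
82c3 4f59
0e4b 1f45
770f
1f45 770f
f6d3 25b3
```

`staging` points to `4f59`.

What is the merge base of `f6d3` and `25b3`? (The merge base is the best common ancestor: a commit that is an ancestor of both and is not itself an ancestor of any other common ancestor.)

Ancestors of f6d3: {1f45, 25b3, 770f, f6d3}.
Ancestors of 25b3: {1f45, 25b3, 770f}.
Common ancestors: {1f45, 25b3, 770f}.
Among these, 25b3 is not an ancestor of any other common ancestor — it is the merge base.

25b3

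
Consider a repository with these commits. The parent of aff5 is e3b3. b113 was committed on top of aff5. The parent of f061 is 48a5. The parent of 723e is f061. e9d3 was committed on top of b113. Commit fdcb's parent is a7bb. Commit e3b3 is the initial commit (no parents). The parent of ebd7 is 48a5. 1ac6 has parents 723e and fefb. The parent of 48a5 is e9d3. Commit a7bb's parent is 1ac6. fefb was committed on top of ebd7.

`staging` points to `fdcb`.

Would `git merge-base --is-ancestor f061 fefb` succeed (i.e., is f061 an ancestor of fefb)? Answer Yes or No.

No

Ancestors of fefb: {48a5, aff5, b113, e3b3, e9d3, ebd7, fefb}.
f061 is not in that set, so it is not an ancestor of fefb.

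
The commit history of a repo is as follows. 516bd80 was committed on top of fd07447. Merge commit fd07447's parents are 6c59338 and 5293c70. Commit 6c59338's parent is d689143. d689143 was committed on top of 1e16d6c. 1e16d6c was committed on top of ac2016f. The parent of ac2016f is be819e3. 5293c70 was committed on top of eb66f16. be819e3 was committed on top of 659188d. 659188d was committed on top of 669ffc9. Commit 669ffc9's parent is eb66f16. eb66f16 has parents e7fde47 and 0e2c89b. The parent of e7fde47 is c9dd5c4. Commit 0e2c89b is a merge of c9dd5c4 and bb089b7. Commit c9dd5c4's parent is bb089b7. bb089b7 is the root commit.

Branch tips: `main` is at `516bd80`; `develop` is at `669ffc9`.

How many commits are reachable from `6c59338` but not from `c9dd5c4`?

Reachable from 6c59338: {0e2c89b, 1e16d6c, 659188d, 669ffc9, 6c59338, ac2016f, bb089b7, be819e3, c9dd5c4, d689143, e7fde47, eb66f16}.
Reachable from c9dd5c4: {bb089b7, c9dd5c4}.
In 6c59338's history but not c9dd5c4's: {0e2c89b, 1e16d6c, 659188d, 669ffc9, 6c59338, ac2016f, be819e3, d689143, e7fde47, eb66f16} — 10 commits.

10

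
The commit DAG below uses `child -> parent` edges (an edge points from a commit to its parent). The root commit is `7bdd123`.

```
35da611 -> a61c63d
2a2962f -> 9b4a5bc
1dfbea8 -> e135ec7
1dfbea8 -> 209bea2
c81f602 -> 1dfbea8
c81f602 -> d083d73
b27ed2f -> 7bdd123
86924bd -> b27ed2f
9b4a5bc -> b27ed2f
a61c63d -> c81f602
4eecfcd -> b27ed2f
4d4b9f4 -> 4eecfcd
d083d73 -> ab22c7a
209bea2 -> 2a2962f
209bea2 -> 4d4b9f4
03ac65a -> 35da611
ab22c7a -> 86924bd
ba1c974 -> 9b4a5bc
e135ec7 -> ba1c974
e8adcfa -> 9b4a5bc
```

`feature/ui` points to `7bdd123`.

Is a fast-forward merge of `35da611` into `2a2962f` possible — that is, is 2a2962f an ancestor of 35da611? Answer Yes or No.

Yes

A fast-forward from 2a2962f to 35da611 is possible iff 2a2962f is an ancestor of 35da611.
Ancestors of 35da611: {1dfbea8, 209bea2, 2a2962f, 35da611, 4d4b9f4, 4eecfcd, 7bdd123, 86924bd, 9b4a5bc, a61c63d, ab22c7a, b27ed2f, ba1c974, c81f602, d083d73, e135ec7}.
2a2962f is among them, so fast-forward is possible.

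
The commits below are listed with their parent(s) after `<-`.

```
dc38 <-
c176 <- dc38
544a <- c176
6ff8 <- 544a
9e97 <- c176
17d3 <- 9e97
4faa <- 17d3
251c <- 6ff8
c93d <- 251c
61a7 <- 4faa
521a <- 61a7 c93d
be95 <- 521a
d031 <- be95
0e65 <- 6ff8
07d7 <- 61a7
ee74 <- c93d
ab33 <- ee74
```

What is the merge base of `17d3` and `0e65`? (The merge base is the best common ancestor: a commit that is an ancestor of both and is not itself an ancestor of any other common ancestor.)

c176

Ancestors of 17d3: {17d3, 9e97, c176, dc38}.
Ancestors of 0e65: {0e65, 544a, 6ff8, c176, dc38}.
Common ancestors: {c176, dc38}.
Among these, c176 is not an ancestor of any other common ancestor — it is the merge base.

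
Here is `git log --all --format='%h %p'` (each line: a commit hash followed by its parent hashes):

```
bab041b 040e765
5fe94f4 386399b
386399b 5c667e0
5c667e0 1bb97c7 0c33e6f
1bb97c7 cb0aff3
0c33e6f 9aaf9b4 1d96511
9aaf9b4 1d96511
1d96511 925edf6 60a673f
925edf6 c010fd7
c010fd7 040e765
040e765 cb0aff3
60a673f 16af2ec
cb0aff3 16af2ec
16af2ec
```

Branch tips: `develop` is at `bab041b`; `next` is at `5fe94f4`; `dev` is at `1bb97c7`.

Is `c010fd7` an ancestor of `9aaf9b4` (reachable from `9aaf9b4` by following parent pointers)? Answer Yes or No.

Yes

Ancestors of 9aaf9b4 (commits reachable by following parents): {040e765, 16af2ec, 1d96511, 60a673f, 925edf6, 9aaf9b4, c010fd7, cb0aff3}.
c010fd7 is in that set, so it is an ancestor of 9aaf9b4.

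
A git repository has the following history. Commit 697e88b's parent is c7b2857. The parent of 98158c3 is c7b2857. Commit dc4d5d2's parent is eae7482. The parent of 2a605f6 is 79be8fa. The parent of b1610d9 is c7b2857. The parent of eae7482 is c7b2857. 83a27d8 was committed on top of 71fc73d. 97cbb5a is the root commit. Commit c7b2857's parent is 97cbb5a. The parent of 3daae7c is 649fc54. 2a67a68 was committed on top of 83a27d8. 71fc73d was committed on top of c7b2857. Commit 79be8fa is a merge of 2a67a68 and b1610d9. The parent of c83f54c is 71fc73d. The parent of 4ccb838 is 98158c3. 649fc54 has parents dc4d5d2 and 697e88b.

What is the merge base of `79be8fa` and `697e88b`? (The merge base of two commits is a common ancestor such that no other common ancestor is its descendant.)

c7b2857

Ancestors of 79be8fa: {2a67a68, 71fc73d, 79be8fa, 83a27d8, 97cbb5a, b1610d9, c7b2857}.
Ancestors of 697e88b: {697e88b, 97cbb5a, c7b2857}.
Common ancestors: {97cbb5a, c7b2857}.
Among these, c7b2857 is not an ancestor of any other common ancestor — it is the merge base.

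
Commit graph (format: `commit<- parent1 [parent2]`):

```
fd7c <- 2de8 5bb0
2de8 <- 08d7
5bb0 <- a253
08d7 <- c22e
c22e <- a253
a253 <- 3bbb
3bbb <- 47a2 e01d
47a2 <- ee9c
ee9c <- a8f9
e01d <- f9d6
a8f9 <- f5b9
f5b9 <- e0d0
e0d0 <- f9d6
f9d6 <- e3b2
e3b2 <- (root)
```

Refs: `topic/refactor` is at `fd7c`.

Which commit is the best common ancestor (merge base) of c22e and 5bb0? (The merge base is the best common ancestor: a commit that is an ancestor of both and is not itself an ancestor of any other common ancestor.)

a253

Ancestors of c22e: {3bbb, 47a2, a253, a8f9, c22e, e01d, e0d0, e3b2, ee9c, f5b9, f9d6}.
Ancestors of 5bb0: {3bbb, 47a2, 5bb0, a253, a8f9, e01d, e0d0, e3b2, ee9c, f5b9, f9d6}.
Common ancestors: {3bbb, 47a2, a253, a8f9, e01d, e0d0, e3b2, ee9c, f5b9, f9d6}.
Among these, a253 is not an ancestor of any other common ancestor — it is the merge base.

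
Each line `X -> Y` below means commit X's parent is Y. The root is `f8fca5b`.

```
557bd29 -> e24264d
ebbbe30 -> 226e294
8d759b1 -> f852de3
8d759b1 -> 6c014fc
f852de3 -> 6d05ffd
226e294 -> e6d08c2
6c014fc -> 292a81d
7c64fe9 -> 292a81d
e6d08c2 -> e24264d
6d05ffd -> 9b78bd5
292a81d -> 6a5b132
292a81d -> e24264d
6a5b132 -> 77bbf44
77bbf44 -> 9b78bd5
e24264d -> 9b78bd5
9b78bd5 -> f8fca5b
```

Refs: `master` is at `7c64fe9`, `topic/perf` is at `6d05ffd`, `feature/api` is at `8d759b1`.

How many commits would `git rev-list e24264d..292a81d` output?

Reachable from 292a81d: {292a81d, 6a5b132, 77bbf44, 9b78bd5, e24264d, f8fca5b}.
Reachable from e24264d: {9b78bd5, e24264d, f8fca5b}.
In 292a81d's history but not e24264d's: {292a81d, 6a5b132, 77bbf44} — 3 commits.

3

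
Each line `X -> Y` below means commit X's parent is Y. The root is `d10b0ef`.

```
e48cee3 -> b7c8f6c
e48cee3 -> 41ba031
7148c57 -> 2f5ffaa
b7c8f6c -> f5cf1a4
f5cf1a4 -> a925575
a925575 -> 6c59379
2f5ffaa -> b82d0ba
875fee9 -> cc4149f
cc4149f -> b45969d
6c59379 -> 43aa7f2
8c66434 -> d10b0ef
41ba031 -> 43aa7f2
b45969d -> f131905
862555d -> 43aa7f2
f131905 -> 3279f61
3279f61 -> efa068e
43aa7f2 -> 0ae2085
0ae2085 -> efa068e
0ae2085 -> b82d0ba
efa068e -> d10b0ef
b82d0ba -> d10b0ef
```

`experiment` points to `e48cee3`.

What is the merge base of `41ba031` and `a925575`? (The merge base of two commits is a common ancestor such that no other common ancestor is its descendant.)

Ancestors of 41ba031: {0ae2085, 41ba031, 43aa7f2, b82d0ba, d10b0ef, efa068e}.
Ancestors of a925575: {0ae2085, 43aa7f2, 6c59379, a925575, b82d0ba, d10b0ef, efa068e}.
Common ancestors: {0ae2085, 43aa7f2, b82d0ba, d10b0ef, efa068e}.
Among these, 43aa7f2 is not an ancestor of any other common ancestor — it is the merge base.

43aa7f2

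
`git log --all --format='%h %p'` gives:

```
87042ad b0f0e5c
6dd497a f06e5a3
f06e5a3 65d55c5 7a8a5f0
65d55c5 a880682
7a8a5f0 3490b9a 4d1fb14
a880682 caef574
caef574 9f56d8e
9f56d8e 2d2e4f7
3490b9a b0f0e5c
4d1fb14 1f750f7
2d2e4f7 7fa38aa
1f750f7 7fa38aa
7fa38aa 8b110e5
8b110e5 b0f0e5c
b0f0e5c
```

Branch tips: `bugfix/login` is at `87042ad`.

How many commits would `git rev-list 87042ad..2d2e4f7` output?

Reachable from 2d2e4f7: {2d2e4f7, 7fa38aa, 8b110e5, b0f0e5c}.
Reachable from 87042ad: {87042ad, b0f0e5c}.
In 2d2e4f7's history but not 87042ad's: {2d2e4f7, 7fa38aa, 8b110e5} — 3 commits.

3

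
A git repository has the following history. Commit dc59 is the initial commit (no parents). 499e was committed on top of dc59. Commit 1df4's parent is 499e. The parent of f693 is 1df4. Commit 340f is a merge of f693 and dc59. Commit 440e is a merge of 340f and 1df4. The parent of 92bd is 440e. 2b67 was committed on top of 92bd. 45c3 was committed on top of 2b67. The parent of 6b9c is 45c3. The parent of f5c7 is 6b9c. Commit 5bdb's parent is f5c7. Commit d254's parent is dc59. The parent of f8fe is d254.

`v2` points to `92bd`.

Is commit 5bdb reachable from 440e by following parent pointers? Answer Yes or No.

Ancestors of 440e: {1df4, 340f, 440e, 499e, dc59, f693}.
5bdb is not in that set, so it is not an ancestor of 440e.

No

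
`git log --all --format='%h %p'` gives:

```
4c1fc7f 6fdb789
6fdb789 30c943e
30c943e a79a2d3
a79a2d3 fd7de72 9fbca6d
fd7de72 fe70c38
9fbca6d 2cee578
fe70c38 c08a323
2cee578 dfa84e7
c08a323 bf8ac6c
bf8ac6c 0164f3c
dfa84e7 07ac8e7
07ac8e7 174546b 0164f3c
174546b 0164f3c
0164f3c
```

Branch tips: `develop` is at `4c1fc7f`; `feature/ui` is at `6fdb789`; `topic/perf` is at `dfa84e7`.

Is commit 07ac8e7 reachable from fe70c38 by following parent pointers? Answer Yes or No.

No

Ancestors of fe70c38: {0164f3c, bf8ac6c, c08a323, fe70c38}.
07ac8e7 is not in that set, so it is not an ancestor of fe70c38.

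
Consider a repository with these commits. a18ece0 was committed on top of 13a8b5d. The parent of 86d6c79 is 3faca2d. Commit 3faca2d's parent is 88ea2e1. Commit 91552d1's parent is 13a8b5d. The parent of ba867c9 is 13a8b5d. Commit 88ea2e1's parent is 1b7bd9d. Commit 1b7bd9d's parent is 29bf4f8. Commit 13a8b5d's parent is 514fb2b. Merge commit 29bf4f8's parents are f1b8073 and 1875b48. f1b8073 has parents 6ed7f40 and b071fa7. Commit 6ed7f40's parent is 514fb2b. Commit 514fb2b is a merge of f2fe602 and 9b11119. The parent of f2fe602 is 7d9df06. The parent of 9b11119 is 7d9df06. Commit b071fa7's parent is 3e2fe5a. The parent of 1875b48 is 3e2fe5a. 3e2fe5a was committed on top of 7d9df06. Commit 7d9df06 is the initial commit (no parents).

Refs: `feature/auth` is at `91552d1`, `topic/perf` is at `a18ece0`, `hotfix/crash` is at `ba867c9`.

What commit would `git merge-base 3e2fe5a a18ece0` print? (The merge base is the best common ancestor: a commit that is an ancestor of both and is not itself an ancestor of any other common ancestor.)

Ancestors of 3e2fe5a: {3e2fe5a, 7d9df06}.
Ancestors of a18ece0: {13a8b5d, 514fb2b, 7d9df06, 9b11119, a18ece0, f2fe602}.
Common ancestors: {7d9df06}.
The only common ancestor is 7d9df06, so it is the merge base.

7d9df06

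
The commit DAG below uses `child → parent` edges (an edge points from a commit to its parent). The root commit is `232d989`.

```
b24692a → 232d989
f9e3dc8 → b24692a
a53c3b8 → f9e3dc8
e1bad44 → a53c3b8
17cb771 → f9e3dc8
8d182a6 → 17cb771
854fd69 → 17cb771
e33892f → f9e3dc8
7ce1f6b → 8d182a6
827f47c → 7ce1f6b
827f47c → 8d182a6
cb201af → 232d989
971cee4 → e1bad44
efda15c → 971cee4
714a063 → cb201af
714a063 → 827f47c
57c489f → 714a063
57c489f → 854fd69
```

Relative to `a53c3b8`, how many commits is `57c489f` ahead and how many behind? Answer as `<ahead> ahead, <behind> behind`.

Reachable from 57c489f: {17cb771, 232d989, 57c489f, 714a063, 7ce1f6b, 827f47c, 854fd69, 8d182a6, b24692a, cb201af, f9e3dc8}.
Reachable from a53c3b8: {232d989, a53c3b8, b24692a, f9e3dc8}.
Only in 57c489f's history (ahead): {17cb771, 57c489f, 714a063, 7ce1f6b, 827f47c, 854fd69, 8d182a6, cb201af} — 8.
Only in a53c3b8's history (behind): {a53c3b8} — 1.

8 ahead, 1 behind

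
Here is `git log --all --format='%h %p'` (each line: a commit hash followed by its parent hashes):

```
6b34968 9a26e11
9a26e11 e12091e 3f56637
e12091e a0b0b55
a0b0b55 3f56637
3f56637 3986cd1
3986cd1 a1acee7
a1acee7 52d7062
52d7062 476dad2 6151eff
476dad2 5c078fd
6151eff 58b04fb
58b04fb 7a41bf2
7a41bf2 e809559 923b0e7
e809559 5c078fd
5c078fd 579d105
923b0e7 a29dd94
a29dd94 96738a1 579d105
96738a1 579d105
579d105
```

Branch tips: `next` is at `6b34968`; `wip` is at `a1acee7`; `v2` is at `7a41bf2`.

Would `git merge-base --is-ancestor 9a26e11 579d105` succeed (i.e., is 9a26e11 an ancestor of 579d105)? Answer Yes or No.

No

Ancestors of 579d105: {579d105}.
9a26e11 is not in that set, so it is not an ancestor of 579d105.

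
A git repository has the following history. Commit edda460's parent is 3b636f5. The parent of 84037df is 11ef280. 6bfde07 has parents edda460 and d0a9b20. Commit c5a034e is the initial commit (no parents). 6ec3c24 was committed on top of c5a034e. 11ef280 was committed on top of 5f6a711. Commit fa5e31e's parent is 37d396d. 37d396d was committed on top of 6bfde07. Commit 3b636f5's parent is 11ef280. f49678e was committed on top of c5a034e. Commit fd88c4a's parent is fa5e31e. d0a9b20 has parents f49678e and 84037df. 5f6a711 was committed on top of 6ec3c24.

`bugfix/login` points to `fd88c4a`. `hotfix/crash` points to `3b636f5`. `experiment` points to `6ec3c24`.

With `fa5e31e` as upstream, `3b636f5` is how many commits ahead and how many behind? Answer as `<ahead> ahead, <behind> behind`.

Reachable from 3b636f5: {11ef280, 3b636f5, 5f6a711, 6ec3c24, c5a034e}.
Reachable from fa5e31e: {11ef280, 37d396d, 3b636f5, 5f6a711, 6bfde07, 6ec3c24, 84037df, c5a034e, d0a9b20, edda460, f49678e, fa5e31e}.
Only in 3b636f5's history (ahead): {} — 0.
Only in fa5e31e's history (behind): {37d396d, 6bfde07, 84037df, d0a9b20, edda460, f49678e, fa5e31e} — 7.

0 ahead, 7 behind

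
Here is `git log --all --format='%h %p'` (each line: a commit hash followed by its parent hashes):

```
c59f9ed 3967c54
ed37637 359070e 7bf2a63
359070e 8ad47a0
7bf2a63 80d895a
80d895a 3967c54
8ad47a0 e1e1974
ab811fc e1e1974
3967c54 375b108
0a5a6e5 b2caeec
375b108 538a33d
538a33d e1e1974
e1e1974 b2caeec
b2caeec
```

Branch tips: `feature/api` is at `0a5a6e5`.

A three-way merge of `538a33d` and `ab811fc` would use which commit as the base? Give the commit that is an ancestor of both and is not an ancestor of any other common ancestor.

Ancestors of 538a33d: {538a33d, b2caeec, e1e1974}.
Ancestors of ab811fc: {ab811fc, b2caeec, e1e1974}.
Common ancestors: {b2caeec, e1e1974}.
Among these, e1e1974 is not an ancestor of any other common ancestor — it is the merge base.

e1e1974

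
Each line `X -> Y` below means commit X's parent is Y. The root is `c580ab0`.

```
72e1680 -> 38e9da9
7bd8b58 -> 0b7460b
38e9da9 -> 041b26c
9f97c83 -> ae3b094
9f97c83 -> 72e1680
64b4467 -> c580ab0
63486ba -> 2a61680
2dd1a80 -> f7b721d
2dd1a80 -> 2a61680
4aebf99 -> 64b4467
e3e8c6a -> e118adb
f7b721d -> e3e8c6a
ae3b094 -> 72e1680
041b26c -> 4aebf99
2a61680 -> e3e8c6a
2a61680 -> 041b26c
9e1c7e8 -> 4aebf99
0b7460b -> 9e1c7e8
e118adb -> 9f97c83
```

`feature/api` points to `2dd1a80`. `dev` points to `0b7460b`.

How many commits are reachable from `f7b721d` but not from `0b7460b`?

8

Reachable from f7b721d: {041b26c, 38e9da9, 4aebf99, 64b4467, 72e1680, 9f97c83, ae3b094, c580ab0, e118adb, e3e8c6a, f7b721d}.
Reachable from 0b7460b: {0b7460b, 4aebf99, 64b4467, 9e1c7e8, c580ab0}.
In f7b721d's history but not 0b7460b's: {041b26c, 38e9da9, 72e1680, 9f97c83, ae3b094, e118adb, e3e8c6a, f7b721d} — 8 commits.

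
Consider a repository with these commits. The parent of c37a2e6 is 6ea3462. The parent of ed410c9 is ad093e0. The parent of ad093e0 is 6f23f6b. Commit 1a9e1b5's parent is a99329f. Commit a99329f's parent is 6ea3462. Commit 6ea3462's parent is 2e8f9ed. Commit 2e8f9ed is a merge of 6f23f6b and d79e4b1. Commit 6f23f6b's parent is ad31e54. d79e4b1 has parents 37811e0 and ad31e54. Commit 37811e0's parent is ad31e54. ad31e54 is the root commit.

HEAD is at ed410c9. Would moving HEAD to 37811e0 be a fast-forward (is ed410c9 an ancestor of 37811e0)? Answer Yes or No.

No

A fast-forward from ed410c9 to 37811e0 is possible iff ed410c9 is an ancestor of 37811e0.
Ancestors of 37811e0: {37811e0, ad31e54}.
ed410c9 is not among them, so fast-forward is not possible.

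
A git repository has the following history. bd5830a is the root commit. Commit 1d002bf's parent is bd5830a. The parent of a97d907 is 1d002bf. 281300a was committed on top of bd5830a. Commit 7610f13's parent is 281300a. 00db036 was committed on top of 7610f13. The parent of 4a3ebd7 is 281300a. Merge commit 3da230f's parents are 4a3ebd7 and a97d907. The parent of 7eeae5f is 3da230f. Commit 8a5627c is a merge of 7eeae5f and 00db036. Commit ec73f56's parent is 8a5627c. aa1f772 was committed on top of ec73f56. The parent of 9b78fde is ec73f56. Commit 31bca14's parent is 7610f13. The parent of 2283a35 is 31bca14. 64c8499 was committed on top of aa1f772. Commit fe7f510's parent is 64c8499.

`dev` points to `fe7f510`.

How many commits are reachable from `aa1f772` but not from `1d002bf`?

10

Reachable from aa1f772: {00db036, 1d002bf, 281300a, 3da230f, 4a3ebd7, 7610f13, 7eeae5f, 8a5627c, a97d907, aa1f772, bd5830a, ec73f56}.
Reachable from 1d002bf: {1d002bf, bd5830a}.
In aa1f772's history but not 1d002bf's: {00db036, 281300a, 3da230f, 4a3ebd7, 7610f13, 7eeae5f, 8a5627c, a97d907, aa1f772, ec73f56} — 10 commits.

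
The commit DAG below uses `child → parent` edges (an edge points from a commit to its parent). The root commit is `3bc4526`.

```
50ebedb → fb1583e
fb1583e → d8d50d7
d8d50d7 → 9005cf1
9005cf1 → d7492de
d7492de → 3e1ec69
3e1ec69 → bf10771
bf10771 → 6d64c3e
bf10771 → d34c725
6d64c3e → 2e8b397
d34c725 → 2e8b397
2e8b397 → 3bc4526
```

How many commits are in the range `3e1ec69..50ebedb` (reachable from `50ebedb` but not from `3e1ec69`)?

Reachable from 50ebedb: {2e8b397, 3bc4526, 3e1ec69, 50ebedb, 6d64c3e, 9005cf1, bf10771, d34c725, d7492de, d8d50d7, fb1583e}.
Reachable from 3e1ec69: {2e8b397, 3bc4526, 3e1ec69, 6d64c3e, bf10771, d34c725}.
In 50ebedb's history but not 3e1ec69's: {50ebedb, 9005cf1, d7492de, d8d50d7, fb1583e} — 5 commits.

5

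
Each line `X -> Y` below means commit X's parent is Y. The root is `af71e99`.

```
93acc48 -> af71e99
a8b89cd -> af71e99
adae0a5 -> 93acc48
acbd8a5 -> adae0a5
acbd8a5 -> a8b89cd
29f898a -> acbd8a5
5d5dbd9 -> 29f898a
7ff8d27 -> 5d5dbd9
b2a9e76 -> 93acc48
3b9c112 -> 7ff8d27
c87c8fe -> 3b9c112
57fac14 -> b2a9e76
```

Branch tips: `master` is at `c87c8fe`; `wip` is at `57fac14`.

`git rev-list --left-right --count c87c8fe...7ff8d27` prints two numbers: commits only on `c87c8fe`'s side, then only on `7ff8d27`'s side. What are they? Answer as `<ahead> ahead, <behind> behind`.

Reachable from c87c8fe: {29f898a, 3b9c112, 5d5dbd9, 7ff8d27, 93acc48, a8b89cd, acbd8a5, adae0a5, af71e99, c87c8fe}.
Reachable from 7ff8d27: {29f898a, 5d5dbd9, 7ff8d27, 93acc48, a8b89cd, acbd8a5, adae0a5, af71e99}.
Only in c87c8fe's history (ahead): {3b9c112, c87c8fe} — 2.
Only in 7ff8d27's history (behind): {} — 0.

2 ahead, 0 behind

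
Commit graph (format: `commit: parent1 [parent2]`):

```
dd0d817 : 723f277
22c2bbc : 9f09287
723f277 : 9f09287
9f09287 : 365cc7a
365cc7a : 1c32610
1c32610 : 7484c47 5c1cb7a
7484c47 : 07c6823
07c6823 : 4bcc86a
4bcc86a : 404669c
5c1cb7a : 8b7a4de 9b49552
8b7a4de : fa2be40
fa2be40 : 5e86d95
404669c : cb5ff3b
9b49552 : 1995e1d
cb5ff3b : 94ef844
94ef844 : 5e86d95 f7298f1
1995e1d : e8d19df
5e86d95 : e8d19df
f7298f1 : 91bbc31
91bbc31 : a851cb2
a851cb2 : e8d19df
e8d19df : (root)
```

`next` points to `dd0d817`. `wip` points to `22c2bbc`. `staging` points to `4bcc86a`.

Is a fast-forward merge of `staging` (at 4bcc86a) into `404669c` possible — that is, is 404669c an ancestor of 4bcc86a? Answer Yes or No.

Yes

A fast-forward from 404669c to 4bcc86a is possible iff 404669c is an ancestor of 4bcc86a.
Ancestors of 4bcc86a: {404669c, 4bcc86a, 5e86d95, 91bbc31, 94ef844, a851cb2, cb5ff3b, e8d19df, f7298f1}.
404669c is among them, so fast-forward is possible.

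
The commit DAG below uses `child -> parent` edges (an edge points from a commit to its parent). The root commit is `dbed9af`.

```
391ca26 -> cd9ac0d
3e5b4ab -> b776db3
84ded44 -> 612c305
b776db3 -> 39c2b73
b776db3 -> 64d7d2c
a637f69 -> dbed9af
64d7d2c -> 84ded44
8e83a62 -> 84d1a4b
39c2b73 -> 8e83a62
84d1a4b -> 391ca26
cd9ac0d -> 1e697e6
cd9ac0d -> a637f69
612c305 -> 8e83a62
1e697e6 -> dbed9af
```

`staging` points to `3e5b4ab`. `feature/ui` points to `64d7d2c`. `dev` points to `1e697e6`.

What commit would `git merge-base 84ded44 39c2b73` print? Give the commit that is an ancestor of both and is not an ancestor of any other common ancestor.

Ancestors of 84ded44: {1e697e6, 391ca26, 612c305, 84d1a4b, 84ded44, 8e83a62, a637f69, cd9ac0d, dbed9af}.
Ancestors of 39c2b73: {1e697e6, 391ca26, 39c2b73, 84d1a4b, 8e83a62, a637f69, cd9ac0d, dbed9af}.
Common ancestors: {1e697e6, 391ca26, 84d1a4b, 8e83a62, a637f69, cd9ac0d, dbed9af}.
Among these, 8e83a62 is not an ancestor of any other common ancestor — it is the merge base.

8e83a62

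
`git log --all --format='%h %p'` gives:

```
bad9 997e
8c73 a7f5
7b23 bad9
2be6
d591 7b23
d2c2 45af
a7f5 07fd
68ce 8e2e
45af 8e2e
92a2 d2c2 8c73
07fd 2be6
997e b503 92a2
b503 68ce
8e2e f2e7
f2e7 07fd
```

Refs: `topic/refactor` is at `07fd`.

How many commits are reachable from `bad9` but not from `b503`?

7

Reachable from bad9: {07fd, 2be6, 45af, 68ce, 8c73, 8e2e, 92a2, 997e, a7f5, b503, bad9, d2c2, f2e7}.
Reachable from b503: {07fd, 2be6, 68ce, 8e2e, b503, f2e7}.
In bad9's history but not b503's: {45af, 8c73, 92a2, 997e, a7f5, bad9, d2c2} — 7 commits.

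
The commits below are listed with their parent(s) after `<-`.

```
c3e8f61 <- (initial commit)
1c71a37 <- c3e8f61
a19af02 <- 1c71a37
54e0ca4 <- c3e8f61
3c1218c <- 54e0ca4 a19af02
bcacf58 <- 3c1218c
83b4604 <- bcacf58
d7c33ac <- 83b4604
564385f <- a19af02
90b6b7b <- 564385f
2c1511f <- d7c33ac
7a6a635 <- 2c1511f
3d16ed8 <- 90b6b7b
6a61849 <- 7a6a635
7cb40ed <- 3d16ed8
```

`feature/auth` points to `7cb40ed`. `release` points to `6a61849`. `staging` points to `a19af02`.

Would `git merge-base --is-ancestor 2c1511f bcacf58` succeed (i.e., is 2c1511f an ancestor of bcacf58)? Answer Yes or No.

No

Ancestors of bcacf58: {1c71a37, 3c1218c, 54e0ca4, a19af02, bcacf58, c3e8f61}.
2c1511f is not in that set, so it is not an ancestor of bcacf58.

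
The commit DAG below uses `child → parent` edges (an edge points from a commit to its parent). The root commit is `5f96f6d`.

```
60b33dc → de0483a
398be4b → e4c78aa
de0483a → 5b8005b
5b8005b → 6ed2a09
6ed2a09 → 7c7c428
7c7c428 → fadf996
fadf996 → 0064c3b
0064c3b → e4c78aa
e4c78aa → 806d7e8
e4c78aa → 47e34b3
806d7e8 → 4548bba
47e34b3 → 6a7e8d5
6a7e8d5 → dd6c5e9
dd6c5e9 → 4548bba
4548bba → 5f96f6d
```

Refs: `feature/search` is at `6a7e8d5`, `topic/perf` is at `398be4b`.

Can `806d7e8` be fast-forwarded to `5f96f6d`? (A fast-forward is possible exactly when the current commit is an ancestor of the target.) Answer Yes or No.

A fast-forward from 806d7e8 to 5f96f6d is possible iff 806d7e8 is an ancestor of 5f96f6d.
Ancestors of 5f96f6d: {5f96f6d}.
806d7e8 is not among them, so fast-forward is not possible.

No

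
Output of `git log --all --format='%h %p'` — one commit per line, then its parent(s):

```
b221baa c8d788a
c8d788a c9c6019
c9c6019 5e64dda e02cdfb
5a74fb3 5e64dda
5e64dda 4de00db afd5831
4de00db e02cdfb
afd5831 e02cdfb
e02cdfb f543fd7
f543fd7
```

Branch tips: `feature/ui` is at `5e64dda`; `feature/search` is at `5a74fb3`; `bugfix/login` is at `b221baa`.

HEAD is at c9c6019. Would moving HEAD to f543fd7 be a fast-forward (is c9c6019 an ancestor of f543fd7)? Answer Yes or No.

A fast-forward from c9c6019 to f543fd7 is possible iff c9c6019 is an ancestor of f543fd7.
Ancestors of f543fd7: {f543fd7}.
c9c6019 is not among them, so fast-forward is not possible.

No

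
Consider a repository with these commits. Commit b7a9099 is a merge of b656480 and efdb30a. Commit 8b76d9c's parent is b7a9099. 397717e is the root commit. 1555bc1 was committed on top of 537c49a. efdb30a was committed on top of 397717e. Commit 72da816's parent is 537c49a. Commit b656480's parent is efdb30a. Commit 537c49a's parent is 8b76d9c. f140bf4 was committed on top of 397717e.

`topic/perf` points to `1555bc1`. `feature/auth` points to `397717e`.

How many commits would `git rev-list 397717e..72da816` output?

Reachable from 72da816: {397717e, 537c49a, 72da816, 8b76d9c, b656480, b7a9099, efdb30a}.
Reachable from 397717e: {397717e}.
In 72da816's history but not 397717e's: {537c49a, 72da816, 8b76d9c, b656480, b7a9099, efdb30a} — 6 commits.

6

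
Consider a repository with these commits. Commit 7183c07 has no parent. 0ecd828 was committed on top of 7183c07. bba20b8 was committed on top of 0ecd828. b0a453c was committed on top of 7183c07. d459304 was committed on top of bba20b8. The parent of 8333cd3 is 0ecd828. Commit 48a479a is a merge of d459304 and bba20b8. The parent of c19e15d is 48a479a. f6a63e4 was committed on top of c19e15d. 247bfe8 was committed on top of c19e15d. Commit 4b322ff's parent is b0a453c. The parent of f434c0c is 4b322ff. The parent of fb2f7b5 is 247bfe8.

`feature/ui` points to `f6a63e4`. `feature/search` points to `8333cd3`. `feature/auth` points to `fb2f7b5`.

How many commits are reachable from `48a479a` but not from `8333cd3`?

Reachable from 48a479a: {0ecd828, 48a479a, 7183c07, bba20b8, d459304}.
Reachable from 8333cd3: {0ecd828, 7183c07, 8333cd3}.
In 48a479a's history but not 8333cd3's: {48a479a, bba20b8, d459304} — 3 commits.

3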